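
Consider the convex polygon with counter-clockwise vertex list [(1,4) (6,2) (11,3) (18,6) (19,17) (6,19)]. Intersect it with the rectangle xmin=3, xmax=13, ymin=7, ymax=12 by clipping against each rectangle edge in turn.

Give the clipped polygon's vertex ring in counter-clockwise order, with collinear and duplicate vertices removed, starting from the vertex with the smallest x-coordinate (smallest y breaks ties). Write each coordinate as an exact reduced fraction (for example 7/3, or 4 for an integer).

Clipped polygon: [(3,7) (13,7) (13,12) (11/3,12) (3,10)]

1. After x ≥ 3: [(3,10) (3,16/5) (6,2) (11,3) (18,6) (19,17) (6,19)]
2. After x ≤ 13: [(3,10) (3,16/5) (6,2) (11,3) (13,27/7) (13,233/13) (6,19)]
3. After y ≥ 7: [(3,10) (3,7) (13,7) (13,233/13) (6,19)]
4. After y ≤ 12: [(11/3,12) (3,10) (3,7) (13,7) (13,12)]
5. Canonical ring: [(3,7) (13,7) (13,12) (11/3,12) (3,10)]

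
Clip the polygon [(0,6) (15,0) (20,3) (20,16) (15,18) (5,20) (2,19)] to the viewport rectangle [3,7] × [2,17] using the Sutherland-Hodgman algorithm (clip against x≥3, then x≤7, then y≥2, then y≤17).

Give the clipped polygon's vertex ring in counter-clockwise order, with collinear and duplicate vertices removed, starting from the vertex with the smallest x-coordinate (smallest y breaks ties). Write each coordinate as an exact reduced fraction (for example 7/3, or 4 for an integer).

1. After x ≥ 3: [(3,24/5) (15,0) (20,3) (20,16) (15,18) (5,20) (3,58/3)]
2. After x ≤ 7: [(3,24/5) (7,16/5) (7,98/5) (5,20) (3,58/3)]
3. After y ≥ 2: [(3,24/5) (7,16/5) (7,98/5) (5,20) (3,58/3)]
4. After y ≤ 17: [(3,17) (3,24/5) (7,16/5) (7,17)]
5. Canonical ring: [(3,24/5) (7,16/5) (7,17) (3,17)]

Clipped polygon: [(3,24/5) (7,16/5) (7,17) (3,17)]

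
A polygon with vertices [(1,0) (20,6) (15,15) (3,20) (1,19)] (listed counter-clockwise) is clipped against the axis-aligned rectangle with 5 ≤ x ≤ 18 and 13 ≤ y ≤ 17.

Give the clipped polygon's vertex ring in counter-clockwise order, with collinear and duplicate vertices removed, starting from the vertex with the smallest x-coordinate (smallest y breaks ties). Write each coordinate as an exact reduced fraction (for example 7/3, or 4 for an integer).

1. After x ≥ 5: [(5,24/19) (20,6) (15,15) (5,115/6)]
2. After x ≤ 18: [(5,24/19) (18,102/19) (18,48/5) (15,15) (5,115/6)]
3. After y ≥ 13: [(5,13) (145/9,13) (15,15) (5,115/6)]
4. After y ≤ 17: [(5,17) (5,13) (145/9,13) (15,15) (51/5,17)]
5. Canonical ring: [(5,13) (145/9,13) (15,15) (51/5,17) (5,17)]

Clipped polygon: [(5,13) (145/9,13) (15,15) (51/5,17) (5,17)]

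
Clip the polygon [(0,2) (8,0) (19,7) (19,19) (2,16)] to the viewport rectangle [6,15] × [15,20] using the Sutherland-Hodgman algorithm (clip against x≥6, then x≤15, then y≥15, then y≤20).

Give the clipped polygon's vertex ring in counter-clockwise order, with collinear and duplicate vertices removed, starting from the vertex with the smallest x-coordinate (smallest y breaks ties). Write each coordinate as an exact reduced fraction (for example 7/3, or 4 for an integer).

Clipped polygon: [(6,15) (15,15) (15,311/17) (6,284/17)]

1. After x ≥ 6: [(6,1/2) (8,0) (19,7) (19,19) (6,284/17)]
2. After x ≤ 15: [(6,1/2) (8,0) (15,49/11) (15,311/17) (6,284/17)]
3. After y ≥ 15: [(6,15) (15,15) (15,311/17) (6,284/17)]
4. After y ≤ 20: [(6,15) (15,15) (15,311/17) (6,284/17)]
5. Canonical ring: [(6,15) (15,15) (15,311/17) (6,284/17)]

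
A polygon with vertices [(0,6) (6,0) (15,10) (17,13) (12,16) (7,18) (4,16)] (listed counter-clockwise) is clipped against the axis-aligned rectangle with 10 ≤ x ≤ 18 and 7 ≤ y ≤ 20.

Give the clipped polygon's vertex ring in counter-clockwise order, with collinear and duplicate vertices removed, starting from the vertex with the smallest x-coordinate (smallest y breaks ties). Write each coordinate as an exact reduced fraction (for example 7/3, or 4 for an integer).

Clipped polygon: [(10,7) (123/10,7) (15,10) (17,13) (12,16) (10,84/5)]

1. After x ≥ 10: [(10,40/9) (15,10) (17,13) (12,16) (10,84/5)]
2. After x ≤ 18: [(10,40/9) (15,10) (17,13) (12,16) (10,84/5)]
3. After y ≥ 7: [(10,7) (123/10,7) (15,10) (17,13) (12,16) (10,84/5)]
4. After y ≤ 20: [(10,7) (123/10,7) (15,10) (17,13) (12,16) (10,84/5)]
5. Canonical ring: [(10,7) (123/10,7) (15,10) (17,13) (12,16) (10,84/5)]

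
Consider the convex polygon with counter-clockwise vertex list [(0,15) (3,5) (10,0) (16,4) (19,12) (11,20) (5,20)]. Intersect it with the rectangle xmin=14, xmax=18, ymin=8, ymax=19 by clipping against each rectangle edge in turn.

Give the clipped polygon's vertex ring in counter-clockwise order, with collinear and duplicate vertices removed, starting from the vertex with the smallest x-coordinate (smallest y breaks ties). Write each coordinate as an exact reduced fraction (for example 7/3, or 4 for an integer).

1. After x ≥ 14: [(14,8/3) (16,4) (19,12) (14,17)]
2. After x ≤ 18: [(14,8/3) (16,4) (18,28/3) (18,13) (14,17)]
3. After y ≥ 8: [(14,8) (35/2,8) (18,28/3) (18,13) (14,17)]
4. After y ≤ 19: [(14,8) (35/2,8) (18,28/3) (18,13) (14,17)]
5. Canonical ring: [(14,8) (35/2,8) (18,28/3) (18,13) (14,17)]

Clipped polygon: [(14,8) (35/2,8) (18,28/3) (18,13) (14,17)]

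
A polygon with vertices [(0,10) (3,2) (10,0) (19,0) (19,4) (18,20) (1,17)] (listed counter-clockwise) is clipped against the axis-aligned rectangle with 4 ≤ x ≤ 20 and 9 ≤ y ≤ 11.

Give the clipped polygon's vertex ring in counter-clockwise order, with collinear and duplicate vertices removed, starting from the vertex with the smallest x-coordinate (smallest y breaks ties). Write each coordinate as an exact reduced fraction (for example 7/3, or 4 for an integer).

1. After x ≥ 4: [(4,12/7) (10,0) (19,0) (19,4) (18,20) (4,298/17)]
2. After x ≤ 20: [(4,12/7) (10,0) (19,0) (19,4) (18,20) (4,298/17)]
3. After y ≥ 9: [(4,9) (299/16,9) (18,20) (4,298/17)]
4. After y ≤ 11: [(4,11) (4,9) (299/16,9) (297/16,11)]
5. Canonical ring: [(4,9) (299/16,9) (297/16,11) (4,11)]

Clipped polygon: [(4,9) (299/16,9) (297/16,11) (4,11)]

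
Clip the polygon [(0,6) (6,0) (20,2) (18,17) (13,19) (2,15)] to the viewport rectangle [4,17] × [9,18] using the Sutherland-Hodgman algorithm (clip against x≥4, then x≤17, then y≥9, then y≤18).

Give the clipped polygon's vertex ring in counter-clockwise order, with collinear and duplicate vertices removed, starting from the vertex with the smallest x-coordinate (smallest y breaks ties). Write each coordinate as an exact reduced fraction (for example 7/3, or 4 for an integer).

Clipped polygon: [(4,9) (17,9) (17,87/5) (31/2,18) (41/4,18) (4,173/11)]

1. After x ≥ 4: [(4,2) (6,0) (20,2) (18,17) (13,19) (4,173/11)]
2. After x ≤ 17: [(4,2) (6,0) (17,11/7) (17,87/5) (13,19) (4,173/11)]
3. After y ≥ 9: [(4,9) (17,9) (17,87/5) (13,19) (4,173/11)]
4. After y ≤ 18: [(4,9) (17,9) (17,87/5) (31/2,18) (41/4,18) (4,173/11)]
5. Canonical ring: [(4,9) (17,9) (17,87/5) (31/2,18) (41/4,18) (4,173/11)]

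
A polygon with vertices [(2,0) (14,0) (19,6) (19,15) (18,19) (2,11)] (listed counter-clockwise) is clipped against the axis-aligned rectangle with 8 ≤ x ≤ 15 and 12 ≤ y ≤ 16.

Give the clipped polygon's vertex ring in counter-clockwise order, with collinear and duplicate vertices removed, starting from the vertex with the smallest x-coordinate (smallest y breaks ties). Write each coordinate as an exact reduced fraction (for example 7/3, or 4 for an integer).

Clipped polygon: [(8,12) (15,12) (15,16) (12,16) (8,14)]

1. After x ≥ 8: [(8,0) (14,0) (19,6) (19,15) (18,19) (8,14)]
2. After x ≤ 15: [(8,0) (14,0) (15,6/5) (15,35/2) (8,14)]
3. After y ≥ 12: [(8,12) (15,12) (15,35/2) (8,14)]
4. After y ≤ 16: [(8,12) (15,12) (15,16) (12,16) (8,14)]
5. Canonical ring: [(8,12) (15,12) (15,16) (12,16) (8,14)]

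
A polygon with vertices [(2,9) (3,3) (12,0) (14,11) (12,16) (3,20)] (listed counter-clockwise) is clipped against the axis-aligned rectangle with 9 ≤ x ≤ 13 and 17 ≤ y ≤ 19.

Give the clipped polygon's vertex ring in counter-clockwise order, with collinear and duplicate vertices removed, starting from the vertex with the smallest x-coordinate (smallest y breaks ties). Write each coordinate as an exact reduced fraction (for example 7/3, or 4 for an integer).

Clipped polygon: [(9,17) (39/4,17) (9,52/3)]

1. After x ≥ 9: [(9,1) (12,0) (14,11) (12,16) (9,52/3)]
2. After x ≤ 13: [(9,1) (12,0) (13,11/2) (13,27/2) (12,16) (9,52/3)]
3. After y ≥ 17: [(9,17) (39/4,17) (9,52/3)]
4. After y ≤ 19: [(9,17) (39/4,17) (9,52/3)]
5. Canonical ring: [(9,17) (39/4,17) (9,52/3)]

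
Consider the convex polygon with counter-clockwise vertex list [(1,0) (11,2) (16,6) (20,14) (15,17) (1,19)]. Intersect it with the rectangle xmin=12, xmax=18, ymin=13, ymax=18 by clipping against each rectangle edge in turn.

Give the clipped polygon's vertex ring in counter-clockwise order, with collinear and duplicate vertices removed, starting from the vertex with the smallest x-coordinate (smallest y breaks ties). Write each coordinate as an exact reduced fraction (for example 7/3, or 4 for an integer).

1. After x ≥ 12: [(12,14/5) (16,6) (20,14) (15,17) (12,122/7)]
2. After x ≤ 18: [(12,14/5) (16,6) (18,10) (18,76/5) (15,17) (12,122/7)]
3. After y ≥ 13: [(12,13) (18,13) (18,76/5) (15,17) (12,122/7)]
4. After y ≤ 18: [(12,13) (18,13) (18,76/5) (15,17) (12,122/7)]
5. Canonical ring: [(12,13) (18,13) (18,76/5) (15,17) (12,122/7)]

Clipped polygon: [(12,13) (18,13) (18,76/5) (15,17) (12,122/7)]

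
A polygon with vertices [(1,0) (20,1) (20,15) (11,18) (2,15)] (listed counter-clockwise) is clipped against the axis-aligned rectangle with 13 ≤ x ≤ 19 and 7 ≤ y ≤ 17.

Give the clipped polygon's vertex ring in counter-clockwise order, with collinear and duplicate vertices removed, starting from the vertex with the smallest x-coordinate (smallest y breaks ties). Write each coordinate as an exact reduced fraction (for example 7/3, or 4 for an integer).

Clipped polygon: [(13,7) (19,7) (19,46/3) (14,17) (13,17)]

1. After x ≥ 13: [(13,12/19) (20,1) (20,15) (13,52/3)]
2. After x ≤ 19: [(13,12/19) (19,18/19) (19,46/3) (13,52/3)]
3. After y ≥ 7: [(13,7) (19,7) (19,46/3) (13,52/3)]
4. After y ≤ 17: [(13,17) (13,7) (19,7) (19,46/3) (14,17)]
5. Canonical ring: [(13,7) (19,7) (19,46/3) (14,17) (13,17)]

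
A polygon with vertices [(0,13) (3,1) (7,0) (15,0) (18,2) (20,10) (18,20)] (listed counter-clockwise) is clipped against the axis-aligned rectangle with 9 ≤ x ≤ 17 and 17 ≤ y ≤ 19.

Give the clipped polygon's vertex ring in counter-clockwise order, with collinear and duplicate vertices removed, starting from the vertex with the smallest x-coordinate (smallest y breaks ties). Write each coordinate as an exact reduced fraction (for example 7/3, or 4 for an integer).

1. After x ≥ 9: [(9,33/2) (9,0) (15,0) (18,2) (20,10) (18,20)]
2. After x ≤ 17: [(17,353/18) (9,33/2) (9,0) (15,0) (17,4/3)]
3. After y ≥ 17: [(17,17) (17,353/18) (72/7,17)]
4. After y ≤ 19: [(17,17) (17,19) (108/7,19) (72/7,17)]
5. Canonical ring: [(72/7,17) (17,17) (17,19) (108/7,19)]

Clipped polygon: [(72/7,17) (17,17) (17,19) (108/7,19)]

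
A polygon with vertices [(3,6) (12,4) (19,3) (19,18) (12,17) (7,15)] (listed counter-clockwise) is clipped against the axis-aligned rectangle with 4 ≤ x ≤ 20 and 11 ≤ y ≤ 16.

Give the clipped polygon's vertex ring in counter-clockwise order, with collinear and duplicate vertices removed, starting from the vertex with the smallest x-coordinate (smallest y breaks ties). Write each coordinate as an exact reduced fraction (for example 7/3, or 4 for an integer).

Clipped polygon: [(47/9,11) (19,11) (19,16) (19/2,16) (7,15)]

1. After x ≥ 4: [(4,33/4) (4,52/9) (12,4) (19,3) (19,18) (12,17) (7,15)]
2. After x ≤ 20: [(4,33/4) (4,52/9) (12,4) (19,3) (19,18) (12,17) (7,15)]
3. After y ≥ 11: [(47/9,11) (19,11) (19,18) (12,17) (7,15)]
4. After y ≤ 16: [(47/9,11) (19,11) (19,16) (19/2,16) (7,15)]
5. Canonical ring: [(47/9,11) (19,11) (19,16) (19/2,16) (7,15)]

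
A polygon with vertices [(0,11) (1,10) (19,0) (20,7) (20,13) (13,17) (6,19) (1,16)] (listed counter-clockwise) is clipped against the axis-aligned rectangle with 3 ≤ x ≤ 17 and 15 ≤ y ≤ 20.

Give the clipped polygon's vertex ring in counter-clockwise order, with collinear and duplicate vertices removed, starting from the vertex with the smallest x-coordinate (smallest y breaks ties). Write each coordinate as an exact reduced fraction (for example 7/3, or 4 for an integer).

Clipped polygon: [(3,15) (33/2,15) (13,17) (6,19) (3,86/5)]

1. After x ≥ 3: [(3,80/9) (19,0) (20,7) (20,13) (13,17) (6,19) (3,86/5)]
2. After x ≤ 17: [(3,80/9) (17,10/9) (17,103/7) (13,17) (6,19) (3,86/5)]
3. After y ≥ 15: [(3,15) (33/2,15) (13,17) (6,19) (3,86/5)]
4. After y ≤ 20: [(3,15) (33/2,15) (13,17) (6,19) (3,86/5)]
5. Canonical ring: [(3,15) (33/2,15) (13,17) (6,19) (3,86/5)]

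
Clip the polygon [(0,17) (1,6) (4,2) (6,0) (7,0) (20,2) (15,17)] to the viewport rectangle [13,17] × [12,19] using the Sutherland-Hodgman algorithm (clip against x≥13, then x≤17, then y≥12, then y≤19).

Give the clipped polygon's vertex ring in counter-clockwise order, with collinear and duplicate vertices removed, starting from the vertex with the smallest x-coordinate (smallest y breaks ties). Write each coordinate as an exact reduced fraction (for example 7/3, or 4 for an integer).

Clipped polygon: [(13,12) (50/3,12) (15,17) (13,17)]

1. After x ≥ 13: [(13,17) (13,12/13) (20,2) (15,17)]
2. After x ≤ 17: [(13,17) (13,12/13) (17,20/13) (17,11) (15,17)]
3. After y ≥ 12: [(13,17) (13,12) (50/3,12) (15,17)]
4. After y ≤ 19: [(13,17) (13,12) (50/3,12) (15,17)]
5. Canonical ring: [(13,12) (50/3,12) (15,17) (13,17)]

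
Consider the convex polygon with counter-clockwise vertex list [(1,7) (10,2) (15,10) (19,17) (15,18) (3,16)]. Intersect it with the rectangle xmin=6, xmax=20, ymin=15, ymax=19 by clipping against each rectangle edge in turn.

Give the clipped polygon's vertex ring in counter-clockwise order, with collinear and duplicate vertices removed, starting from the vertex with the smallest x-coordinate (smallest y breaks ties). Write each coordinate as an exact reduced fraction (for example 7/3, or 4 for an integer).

1. After x ≥ 6: [(6,38/9) (10,2) (15,10) (19,17) (15,18) (6,33/2)]
2. After x ≤ 20: [(6,38/9) (10,2) (15,10) (19,17) (15,18) (6,33/2)]
3. After y ≥ 15: [(6,15) (125/7,15) (19,17) (15,18) (6,33/2)]
4. After y ≤ 19: [(6,15) (125/7,15) (19,17) (15,18) (6,33/2)]
5. Canonical ring: [(6,15) (125/7,15) (19,17) (15,18) (6,33/2)]

Clipped polygon: [(6,15) (125/7,15) (19,17) (15,18) (6,33/2)]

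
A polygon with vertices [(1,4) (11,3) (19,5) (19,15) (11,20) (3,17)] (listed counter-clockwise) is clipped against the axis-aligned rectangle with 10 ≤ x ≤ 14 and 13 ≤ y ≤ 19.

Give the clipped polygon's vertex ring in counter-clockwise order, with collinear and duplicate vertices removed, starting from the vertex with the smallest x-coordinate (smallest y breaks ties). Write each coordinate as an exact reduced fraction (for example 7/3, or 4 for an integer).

Clipped polygon: [(10,13) (14,13) (14,145/8) (63/5,19) (10,19)]

1. After x ≥ 10: [(10,31/10) (11,3) (19,5) (19,15) (11,20) (10,157/8)]
2. After x ≤ 14: [(10,31/10) (11,3) (14,15/4) (14,145/8) (11,20) (10,157/8)]
3. After y ≥ 13: [(10,13) (14,13) (14,145/8) (11,20) (10,157/8)]
4. After y ≤ 19: [(10,19) (10,13) (14,13) (14,145/8) (63/5,19)]
5. Canonical ring: [(10,13) (14,13) (14,145/8) (63/5,19) (10,19)]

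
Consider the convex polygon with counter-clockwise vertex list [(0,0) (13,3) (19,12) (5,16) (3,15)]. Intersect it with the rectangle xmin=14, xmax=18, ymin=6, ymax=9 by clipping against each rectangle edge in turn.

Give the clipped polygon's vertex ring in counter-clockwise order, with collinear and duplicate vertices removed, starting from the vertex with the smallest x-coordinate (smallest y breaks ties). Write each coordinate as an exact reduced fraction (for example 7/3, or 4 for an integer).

1. After x ≥ 14: [(14,9/2) (19,12) (14,94/7)]
2. After x ≤ 18: [(14,9/2) (18,21/2) (18,86/7) (14,94/7)]
3. After y ≥ 6: [(14,6) (15,6) (18,21/2) (18,86/7) (14,94/7)]
4. After y ≤ 9: [(14,9) (14,6) (15,6) (17,9)]
5. Canonical ring: [(14,6) (15,6) (17,9) (14,9)]

Clipped polygon: [(14,6) (15,6) (17,9) (14,9)]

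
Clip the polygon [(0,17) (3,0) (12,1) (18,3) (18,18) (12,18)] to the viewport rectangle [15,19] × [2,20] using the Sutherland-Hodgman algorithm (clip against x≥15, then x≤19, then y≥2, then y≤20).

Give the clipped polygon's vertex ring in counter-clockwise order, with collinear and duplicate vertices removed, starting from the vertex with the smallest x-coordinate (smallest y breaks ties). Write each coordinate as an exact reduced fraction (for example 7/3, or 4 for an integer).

1. After x ≥ 15: [(15,2) (18,3) (18,18) (15,18)]
2. After x ≤ 19: [(15,2) (18,3) (18,18) (15,18)]
3. After y ≥ 2: [(15,2) (18,3) (18,18) (15,18)]
4. After y ≤ 20: [(15,2) (18,3) (18,18) (15,18)]
5. Canonical ring: [(15,2) (18,3) (18,18) (15,18)]

Clipped polygon: [(15,2) (18,3) (18,18) (15,18)]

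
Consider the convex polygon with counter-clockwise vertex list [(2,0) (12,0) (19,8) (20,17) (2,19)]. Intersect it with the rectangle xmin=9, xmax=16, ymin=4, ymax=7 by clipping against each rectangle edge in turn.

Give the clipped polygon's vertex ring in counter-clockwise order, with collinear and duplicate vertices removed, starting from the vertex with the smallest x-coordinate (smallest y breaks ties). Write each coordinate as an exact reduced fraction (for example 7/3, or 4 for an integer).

1. After x ≥ 9: [(9,0) (12,0) (19,8) (20,17) (9,164/9)]
2. After x ≤ 16: [(9,0) (12,0) (16,32/7) (16,157/9) (9,164/9)]
3. After y ≥ 4: [(9,4) (31/2,4) (16,32/7) (16,157/9) (9,164/9)]
4. After y ≤ 7: [(9,7) (9,4) (31/2,4) (16,32/7) (16,7)]
5. Canonical ring: [(9,4) (31/2,4) (16,32/7) (16,7) (9,7)]

Clipped polygon: [(9,4) (31/2,4) (16,32/7) (16,7) (9,7)]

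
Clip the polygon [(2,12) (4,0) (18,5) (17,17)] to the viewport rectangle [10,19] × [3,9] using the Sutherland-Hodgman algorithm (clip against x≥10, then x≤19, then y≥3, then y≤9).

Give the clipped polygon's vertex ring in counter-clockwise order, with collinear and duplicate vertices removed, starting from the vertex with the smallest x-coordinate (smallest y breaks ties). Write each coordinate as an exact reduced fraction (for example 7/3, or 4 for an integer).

1. After x ≥ 10: [(10,44/3) (10,15/7) (18,5) (17,17)]
2. After x ≤ 19: [(10,44/3) (10,15/7) (18,5) (17,17)]
3. After y ≥ 3: [(10,44/3) (10,3) (62/5,3) (18,5) (17,17)]
4. After y ≤ 9: [(10,9) (10,3) (62/5,3) (18,5) (53/3,9)]
5. Canonical ring: [(10,3) (62/5,3) (18,5) (53/3,9) (10,9)]

Clipped polygon: [(10,3) (62/5,3) (18,5) (53/3,9) (10,9)]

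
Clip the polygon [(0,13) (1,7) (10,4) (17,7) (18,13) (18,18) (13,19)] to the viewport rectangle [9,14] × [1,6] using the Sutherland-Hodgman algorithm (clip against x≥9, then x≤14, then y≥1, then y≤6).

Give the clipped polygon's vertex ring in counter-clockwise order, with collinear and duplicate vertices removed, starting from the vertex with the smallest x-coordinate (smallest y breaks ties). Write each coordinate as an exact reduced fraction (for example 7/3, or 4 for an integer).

1. After x ≥ 9: [(9,223/13) (9,13/3) (10,4) (17,7) (18,13) (18,18) (13,19)]
2. After x ≤ 14: [(9,223/13) (9,13/3) (10,4) (14,40/7) (14,94/5) (13,19)]
3. After y ≥ 1: [(9,223/13) (9,13/3) (10,4) (14,40/7) (14,94/5) (13,19)]
4. After y ≤ 6: [(9,6) (9,13/3) (10,4) (14,40/7) (14,6)]
5. Canonical ring: [(9,13/3) (10,4) (14,40/7) (14,6) (9,6)]

Clipped polygon: [(9,13/3) (10,4) (14,40/7) (14,6) (9,6)]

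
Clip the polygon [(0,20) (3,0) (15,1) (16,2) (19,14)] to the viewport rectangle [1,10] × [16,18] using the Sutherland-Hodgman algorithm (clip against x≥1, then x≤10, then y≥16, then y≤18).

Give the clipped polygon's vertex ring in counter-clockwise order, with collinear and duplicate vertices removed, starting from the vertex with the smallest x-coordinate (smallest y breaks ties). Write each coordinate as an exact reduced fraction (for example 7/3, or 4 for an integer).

1. After x ≥ 1: [(1,374/19) (1,40/3) (3,0) (15,1) (16,2) (19,14)]
2. After x ≤ 10: [(10,320/19) (1,374/19) (1,40/3) (3,0) (10,7/12)]
3. After y ≥ 16: [(10,16) (10,320/19) (1,374/19) (1,16)]
4. After y ≤ 18: [(10,16) (10,320/19) (19/3,18) (1,18) (1,16)]
5. Canonical ring: [(1,16) (10,16) (10,320/19) (19/3,18) (1,18)]

Clipped polygon: [(1,16) (10,16) (10,320/19) (19/3,18) (1,18)]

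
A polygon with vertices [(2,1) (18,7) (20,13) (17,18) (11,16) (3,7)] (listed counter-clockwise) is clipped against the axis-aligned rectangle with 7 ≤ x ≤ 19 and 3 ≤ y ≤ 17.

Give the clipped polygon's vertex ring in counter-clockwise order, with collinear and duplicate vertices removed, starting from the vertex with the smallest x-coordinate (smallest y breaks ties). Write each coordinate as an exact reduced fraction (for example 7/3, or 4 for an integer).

1. After x ≥ 7: [(7,23/8) (18,7) (20,13) (17,18) (11,16) (7,23/2)]
2. After x ≤ 19: [(7,23/8) (18,7) (19,10) (19,44/3) (17,18) (11,16) (7,23/2)]
3. After y ≥ 3: [(7,3) (22/3,3) (18,7) (19,10) (19,44/3) (17,18) (11,16) (7,23/2)]
4. After y ≤ 17: [(7,3) (22/3,3) (18,7) (19,10) (19,44/3) (88/5,17) (14,17) (11,16) (7,23/2)]
5. Canonical ring: [(7,3) (22/3,3) (18,7) (19,10) (19,44/3) (88/5,17) (14,17) (11,16) (7,23/2)]

Clipped polygon: [(7,3) (22/3,3) (18,7) (19,10) (19,44/3) (88/5,17) (14,17) (11,16) (7,23/2)]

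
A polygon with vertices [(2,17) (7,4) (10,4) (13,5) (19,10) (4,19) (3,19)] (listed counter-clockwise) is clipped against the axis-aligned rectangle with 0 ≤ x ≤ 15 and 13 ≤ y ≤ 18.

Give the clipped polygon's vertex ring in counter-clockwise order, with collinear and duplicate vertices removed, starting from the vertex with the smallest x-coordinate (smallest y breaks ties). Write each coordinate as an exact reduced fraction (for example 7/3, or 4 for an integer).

Clipped polygon: [(2,17) (46/13,13) (14,13) (17/3,18) (5/2,18)]

1. After x ≥ 0: [(2,17) (7,4) (10,4) (13,5) (19,10) (4,19) (3,19)]
2. After x ≤ 15: [(2,17) (7,4) (10,4) (13,5) (15,20/3) (15,62/5) (4,19) (3,19)]
3. After y ≥ 13: [(2,17) (46/13,13) (14,13) (4,19) (3,19)]
4. After y ≤ 18: [(5/2,18) (2,17) (46/13,13) (14,13) (17/3,18)]
5. Canonical ring: [(2,17) (46/13,13) (14,13) (17/3,18) (5/2,18)]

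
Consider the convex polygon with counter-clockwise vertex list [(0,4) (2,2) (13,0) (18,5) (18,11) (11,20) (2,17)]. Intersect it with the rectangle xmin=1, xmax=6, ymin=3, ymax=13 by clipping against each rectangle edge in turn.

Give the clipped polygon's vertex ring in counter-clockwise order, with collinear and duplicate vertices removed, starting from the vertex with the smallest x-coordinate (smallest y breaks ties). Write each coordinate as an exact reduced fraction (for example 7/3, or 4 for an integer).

Clipped polygon: [(1,3) (6,3) (6,13) (18/13,13) (1,21/2)]

1. After x ≥ 1: [(1,21/2) (1,3) (2,2) (13,0) (18,5) (18,11) (11,20) (2,17)]
2. After x ≤ 6: [(1,21/2) (1,3) (2,2) (6,14/11) (6,55/3) (2,17)]
3. After y ≥ 3: [(1,21/2) (1,3) (1,3) (6,3) (6,55/3) (2,17)]
4. After y ≤ 13: [(18/13,13) (1,21/2) (1,3) (1,3) (6,3) (6,13)]
5. Canonical ring: [(1,3) (6,3) (6,13) (18/13,13) (1,21/2)]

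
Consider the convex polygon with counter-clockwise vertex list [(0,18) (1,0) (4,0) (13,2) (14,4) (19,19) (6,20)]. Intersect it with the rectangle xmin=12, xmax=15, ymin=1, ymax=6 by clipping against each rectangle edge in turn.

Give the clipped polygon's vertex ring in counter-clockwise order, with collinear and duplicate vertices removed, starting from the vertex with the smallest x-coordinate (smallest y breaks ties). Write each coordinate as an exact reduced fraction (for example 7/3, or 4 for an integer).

1. After x ≥ 12: [(12,16/9) (13,2) (14,4) (19,19) (12,254/13)]
2. After x ≤ 15: [(12,16/9) (13,2) (14,4) (15,7) (15,251/13) (12,254/13)]
3. After y ≥ 1: [(12,16/9) (13,2) (14,4) (15,7) (15,251/13) (12,254/13)]
4. After y ≤ 6: [(12,6) (12,16/9) (13,2) (14,4) (44/3,6)]
5. Canonical ring: [(12,16/9) (13,2) (14,4) (44/3,6) (12,6)]

Clipped polygon: [(12,16/9) (13,2) (14,4) (44/3,6) (12,6)]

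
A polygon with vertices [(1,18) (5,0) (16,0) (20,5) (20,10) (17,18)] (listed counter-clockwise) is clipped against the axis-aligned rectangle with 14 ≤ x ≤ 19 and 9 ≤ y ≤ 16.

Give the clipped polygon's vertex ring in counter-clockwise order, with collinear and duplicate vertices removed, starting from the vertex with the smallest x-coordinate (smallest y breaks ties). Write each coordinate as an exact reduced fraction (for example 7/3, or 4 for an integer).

1. After x ≥ 14: [(14,18) (14,0) (16,0) (20,5) (20,10) (17,18)]
2. After x ≤ 19: [(14,18) (14,0) (16,0) (19,15/4) (19,38/3) (17,18)]
3. After y ≥ 9: [(14,18) (14,9) (19,9) (19,38/3) (17,18)]
4. After y ≤ 16: [(14,16) (14,9) (19,9) (19,38/3) (71/4,16)]
5. Canonical ring: [(14,9) (19,9) (19,38/3) (71/4,16) (14,16)]

Clipped polygon: [(14,9) (19,9) (19,38/3) (71/4,16) (14,16)]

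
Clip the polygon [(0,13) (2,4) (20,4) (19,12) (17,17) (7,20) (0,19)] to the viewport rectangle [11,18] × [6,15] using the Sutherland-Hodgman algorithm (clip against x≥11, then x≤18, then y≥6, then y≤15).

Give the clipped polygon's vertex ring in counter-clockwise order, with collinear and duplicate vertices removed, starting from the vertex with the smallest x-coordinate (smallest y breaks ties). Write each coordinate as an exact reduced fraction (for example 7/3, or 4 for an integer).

1. After x ≥ 11: [(11,4) (20,4) (19,12) (17,17) (11,94/5)]
2. After x ≤ 18: [(11,4) (18,4) (18,29/2) (17,17) (11,94/5)]
3. After y ≥ 6: [(11,6) (18,6) (18,29/2) (17,17) (11,94/5)]
4. After y ≤ 15: [(11,15) (11,6) (18,6) (18,29/2) (89/5,15)]
5. Canonical ring: [(11,6) (18,6) (18,29/2) (89/5,15) (11,15)]

Clipped polygon: [(11,6) (18,6) (18,29/2) (89/5,15) (11,15)]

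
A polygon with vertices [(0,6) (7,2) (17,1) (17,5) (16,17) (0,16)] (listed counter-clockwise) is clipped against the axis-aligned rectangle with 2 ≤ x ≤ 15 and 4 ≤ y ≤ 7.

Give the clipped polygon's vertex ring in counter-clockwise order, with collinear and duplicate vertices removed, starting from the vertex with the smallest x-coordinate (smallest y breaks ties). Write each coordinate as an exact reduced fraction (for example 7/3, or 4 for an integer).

1. After x ≥ 2: [(2,34/7) (7,2) (17,1) (17,5) (16,17) (2,129/8)]
2. After x ≤ 15: [(2,34/7) (7,2) (15,6/5) (15,271/16) (2,129/8)]
3. After y ≥ 4: [(2,34/7) (7/2,4) (15,4) (15,271/16) (2,129/8)]
4. After y ≤ 7: [(2,7) (2,34/7) (7/2,4) (15,4) (15,7)]
5. Canonical ring: [(2,34/7) (7/2,4) (15,4) (15,7) (2,7)]

Clipped polygon: [(2,34/7) (7/2,4) (15,4) (15,7) (2,7)]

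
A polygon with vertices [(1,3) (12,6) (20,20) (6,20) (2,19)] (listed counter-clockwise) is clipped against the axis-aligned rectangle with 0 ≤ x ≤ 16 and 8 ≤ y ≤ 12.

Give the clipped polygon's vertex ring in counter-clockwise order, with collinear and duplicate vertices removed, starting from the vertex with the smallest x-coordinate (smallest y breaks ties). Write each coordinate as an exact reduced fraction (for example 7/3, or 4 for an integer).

Clipped polygon: [(21/16,8) (92/7,8) (108/7,12) (25/16,12)]

1. After x ≥ 0: [(1,3) (12,6) (20,20) (6,20) (2,19)]
2. After x ≤ 16: [(1,3) (12,6) (16,13) (16,20) (6,20) (2,19)]
3. After y ≥ 8: [(21/16,8) (92/7,8) (16,13) (16,20) (6,20) (2,19)]
4. After y ≤ 12: [(25/16,12) (21/16,8) (92/7,8) (108/7,12)]
5. Canonical ring: [(21/16,8) (92/7,8) (108/7,12) (25/16,12)]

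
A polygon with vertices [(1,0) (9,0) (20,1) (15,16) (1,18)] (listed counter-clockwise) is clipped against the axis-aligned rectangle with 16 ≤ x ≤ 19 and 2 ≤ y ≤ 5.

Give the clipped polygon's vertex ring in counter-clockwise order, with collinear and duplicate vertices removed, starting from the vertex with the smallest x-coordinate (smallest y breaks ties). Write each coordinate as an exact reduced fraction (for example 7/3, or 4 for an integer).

Clipped polygon: [(16,2) (19,2) (19,4) (56/3,5) (16,5)]

1. After x ≥ 16: [(16,7/11) (20,1) (16,13)]
2. After x ≤ 19: [(16,7/11) (19,10/11) (19,4) (16,13)]
3. After y ≥ 2: [(16,2) (19,2) (19,4) (16,13)]
4. After y ≤ 5: [(16,5) (16,2) (19,2) (19,4) (56/3,5)]
5. Canonical ring: [(16,2) (19,2) (19,4) (56/3,5) (16,5)]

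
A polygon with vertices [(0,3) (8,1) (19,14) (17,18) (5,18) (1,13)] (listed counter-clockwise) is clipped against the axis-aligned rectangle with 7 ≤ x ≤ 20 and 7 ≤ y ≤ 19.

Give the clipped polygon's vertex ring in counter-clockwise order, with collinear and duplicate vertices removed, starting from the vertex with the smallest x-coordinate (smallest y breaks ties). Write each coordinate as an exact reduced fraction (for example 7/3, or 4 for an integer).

1. After x ≥ 7: [(7,5/4) (8,1) (19,14) (17,18) (7,18)]
2. After x ≤ 20: [(7,5/4) (8,1) (19,14) (17,18) (7,18)]
3. After y ≥ 7: [(7,7) (170/13,7) (19,14) (17,18) (7,18)]
4. After y ≤ 19: [(7,7) (170/13,7) (19,14) (17,18) (7,18)]
5. Canonical ring: [(7,7) (170/13,7) (19,14) (17,18) (7,18)]

Clipped polygon: [(7,7) (170/13,7) (19,14) (17,18) (7,18)]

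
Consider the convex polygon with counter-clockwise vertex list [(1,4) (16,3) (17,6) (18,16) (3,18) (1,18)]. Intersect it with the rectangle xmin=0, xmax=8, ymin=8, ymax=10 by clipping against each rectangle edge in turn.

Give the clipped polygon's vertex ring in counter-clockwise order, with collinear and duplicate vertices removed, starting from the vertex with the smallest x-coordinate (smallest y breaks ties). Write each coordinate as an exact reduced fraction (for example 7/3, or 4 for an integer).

1. After x ≥ 0: [(1,4) (16,3) (17,6) (18,16) (3,18) (1,18)]
2. After x ≤ 8: [(1,4) (8,53/15) (8,52/3) (3,18) (1,18)]
3. After y ≥ 8: [(1,8) (8,8) (8,52/3) (3,18) (1,18)]
4. After y ≤ 10: [(1,10) (1,8) (8,8) (8,10)]
5. Canonical ring: [(1,8) (8,8) (8,10) (1,10)]

Clipped polygon: [(1,8) (8,8) (8,10) (1,10)]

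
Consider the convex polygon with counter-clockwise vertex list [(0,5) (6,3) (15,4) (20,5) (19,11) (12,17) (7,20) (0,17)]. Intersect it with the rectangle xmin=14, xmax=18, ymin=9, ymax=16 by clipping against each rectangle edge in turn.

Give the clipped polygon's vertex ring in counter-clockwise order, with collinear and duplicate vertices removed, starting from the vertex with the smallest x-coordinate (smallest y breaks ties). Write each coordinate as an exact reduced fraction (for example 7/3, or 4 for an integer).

Clipped polygon: [(14,9) (18,9) (18,83/7) (14,107/7)]

1. After x ≥ 14: [(14,35/9) (15,4) (20,5) (19,11) (14,107/7)]
2. After x ≤ 18: [(14,35/9) (15,4) (18,23/5) (18,83/7) (14,107/7)]
3. After y ≥ 9: [(14,9) (18,9) (18,83/7) (14,107/7)]
4. After y ≤ 16: [(14,9) (18,9) (18,83/7) (14,107/7)]
5. Canonical ring: [(14,9) (18,9) (18,83/7) (14,107/7)]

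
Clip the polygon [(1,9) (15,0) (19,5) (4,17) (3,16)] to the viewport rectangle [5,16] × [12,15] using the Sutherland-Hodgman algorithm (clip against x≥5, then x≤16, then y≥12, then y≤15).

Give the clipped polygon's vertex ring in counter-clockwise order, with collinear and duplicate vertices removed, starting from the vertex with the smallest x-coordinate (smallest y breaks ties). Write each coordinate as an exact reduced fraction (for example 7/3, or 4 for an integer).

Clipped polygon: [(5,12) (41/4,12) (13/2,15) (5,15)]

1. After x ≥ 5: [(5,45/7) (15,0) (19,5) (5,81/5)]
2. After x ≤ 16: [(5,45/7) (15,0) (16,5/4) (16,37/5) (5,81/5)]
3. After y ≥ 12: [(5,12) (41/4,12) (5,81/5)]
4. After y ≤ 15: [(5,15) (5,12) (41/4,12) (13/2,15)]
5. Canonical ring: [(5,12) (41/4,12) (13/2,15) (5,15)]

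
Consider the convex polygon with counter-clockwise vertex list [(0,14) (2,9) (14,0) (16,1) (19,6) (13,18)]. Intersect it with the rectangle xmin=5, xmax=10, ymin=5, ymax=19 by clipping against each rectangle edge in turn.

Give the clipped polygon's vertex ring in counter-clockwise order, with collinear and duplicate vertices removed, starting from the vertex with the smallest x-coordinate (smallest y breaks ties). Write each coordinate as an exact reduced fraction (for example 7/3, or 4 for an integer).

Clipped polygon: [(5,27/4) (22/3,5) (10,5) (10,222/13) (5,202/13)]

1. After x ≥ 5: [(5,202/13) (5,27/4) (14,0) (16,1) (19,6) (13,18)]
2. After x ≤ 10: [(10,222/13) (5,202/13) (5,27/4) (10,3)]
3. After y ≥ 5: [(10,5) (10,222/13) (5,202/13) (5,27/4) (22/3,5)]
4. After y ≤ 19: [(10,5) (10,222/13) (5,202/13) (5,27/4) (22/3,5)]
5. Canonical ring: [(5,27/4) (22/3,5) (10,5) (10,222/13) (5,202/13)]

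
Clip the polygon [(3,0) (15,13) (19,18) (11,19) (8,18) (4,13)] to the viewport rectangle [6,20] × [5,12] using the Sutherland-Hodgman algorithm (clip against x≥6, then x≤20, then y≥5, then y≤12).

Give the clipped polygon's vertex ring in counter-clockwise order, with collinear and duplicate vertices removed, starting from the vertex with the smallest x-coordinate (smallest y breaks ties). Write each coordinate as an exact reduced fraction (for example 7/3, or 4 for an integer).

1. After x ≥ 6: [(6,13/4) (15,13) (19,18) (11,19) (8,18) (6,31/2)]
2. After x ≤ 20: [(6,13/4) (15,13) (19,18) (11,19) (8,18) (6,31/2)]
3. After y ≥ 5: [(6,5) (99/13,5) (15,13) (19,18) (11,19) (8,18) (6,31/2)]
4. After y ≤ 12: [(6,12) (6,5) (99/13,5) (183/13,12)]
5. Canonical ring: [(6,5) (99/13,5) (183/13,12) (6,12)]

Clipped polygon: [(6,5) (99/13,5) (183/13,12) (6,12)]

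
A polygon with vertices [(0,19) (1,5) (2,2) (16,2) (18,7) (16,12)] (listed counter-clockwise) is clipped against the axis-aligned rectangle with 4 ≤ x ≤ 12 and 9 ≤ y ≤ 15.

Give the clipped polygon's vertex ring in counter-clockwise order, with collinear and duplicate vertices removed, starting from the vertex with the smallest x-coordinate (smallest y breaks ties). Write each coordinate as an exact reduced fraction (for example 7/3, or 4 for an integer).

Clipped polygon: [(4,9) (12,9) (12,55/4) (64/7,15) (4,15)]

1. After x ≥ 4: [(4,69/4) (4,2) (16,2) (18,7) (16,12)]
2. After x ≤ 12: [(12,55/4) (4,69/4) (4,2) (12,2)]
3. After y ≥ 9: [(12,9) (12,55/4) (4,69/4) (4,9)]
4. After y ≤ 15: [(12,9) (12,55/4) (64/7,15) (4,15) (4,9)]
5. Canonical ring: [(4,9) (12,9) (12,55/4) (64/7,15) (4,15)]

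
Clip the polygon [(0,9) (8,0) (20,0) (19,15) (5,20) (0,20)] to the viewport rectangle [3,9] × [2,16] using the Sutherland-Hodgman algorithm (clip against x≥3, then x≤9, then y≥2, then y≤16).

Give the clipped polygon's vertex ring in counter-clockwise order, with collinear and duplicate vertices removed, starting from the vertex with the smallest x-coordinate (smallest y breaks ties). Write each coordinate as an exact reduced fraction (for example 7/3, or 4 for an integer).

Clipped polygon: [(3,45/8) (56/9,2) (9,2) (9,16) (3,16)]

1. After x ≥ 3: [(3,45/8) (8,0) (20,0) (19,15) (5,20) (3,20)]
2. After x ≤ 9: [(3,45/8) (8,0) (9,0) (9,130/7) (5,20) (3,20)]
3. After y ≥ 2: [(3,45/8) (56/9,2) (9,2) (9,130/7) (5,20) (3,20)]
4. After y ≤ 16: [(3,16) (3,45/8) (56/9,2) (9,2) (9,16)]
5. Canonical ring: [(3,45/8) (56/9,2) (9,2) (9,16) (3,16)]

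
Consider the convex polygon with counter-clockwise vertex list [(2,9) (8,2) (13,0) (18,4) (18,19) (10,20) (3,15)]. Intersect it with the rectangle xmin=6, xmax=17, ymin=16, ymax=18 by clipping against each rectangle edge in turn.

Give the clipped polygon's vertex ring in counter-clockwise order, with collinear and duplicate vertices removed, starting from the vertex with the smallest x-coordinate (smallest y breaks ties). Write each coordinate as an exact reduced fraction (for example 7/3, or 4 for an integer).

1. After x ≥ 6: [(6,13/3) (8,2) (13,0) (18,4) (18,19) (10,20) (6,120/7)]
2. After x ≤ 17: [(6,13/3) (8,2) (13,0) (17,16/5) (17,153/8) (10,20) (6,120/7)]
3. After y ≥ 16: [(6,16) (17,16) (17,153/8) (10,20) (6,120/7)]
4. After y ≤ 18: [(6,16) (17,16) (17,18) (36/5,18) (6,120/7)]
5. Canonical ring: [(6,16) (17,16) (17,18) (36/5,18) (6,120/7)]

Clipped polygon: [(6,16) (17,16) (17,18) (36/5,18) (6,120/7)]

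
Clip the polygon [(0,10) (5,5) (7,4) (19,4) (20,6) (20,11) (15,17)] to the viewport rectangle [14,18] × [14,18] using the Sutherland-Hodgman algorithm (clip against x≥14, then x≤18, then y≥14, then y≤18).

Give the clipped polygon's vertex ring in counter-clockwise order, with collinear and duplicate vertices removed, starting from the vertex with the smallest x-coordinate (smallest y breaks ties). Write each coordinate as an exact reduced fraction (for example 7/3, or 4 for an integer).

1. After x ≥ 14: [(14,248/15) (14,4) (19,4) (20,6) (20,11) (15,17)]
2. After x ≤ 18: [(14,248/15) (14,4) (18,4) (18,67/5) (15,17)]
3. After y ≥ 14: [(14,248/15) (14,14) (35/2,14) (15,17)]
4. After y ≤ 18: [(14,248/15) (14,14) (35/2,14) (15,17)]
5. Canonical ring: [(14,14) (35/2,14) (15,17) (14,248/15)]

Clipped polygon: [(14,14) (35/2,14) (15,17) (14,248/15)]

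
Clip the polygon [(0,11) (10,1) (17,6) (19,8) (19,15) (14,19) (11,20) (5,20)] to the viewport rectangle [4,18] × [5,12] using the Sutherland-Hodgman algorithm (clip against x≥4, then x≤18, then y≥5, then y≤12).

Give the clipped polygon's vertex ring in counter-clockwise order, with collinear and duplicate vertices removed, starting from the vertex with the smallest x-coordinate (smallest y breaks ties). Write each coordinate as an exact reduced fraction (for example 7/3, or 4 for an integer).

Clipped polygon: [(4,7) (6,5) (78/5,5) (17,6) (18,7) (18,12) (4,12)]

1. After x ≥ 4: [(4,91/5) (4,7) (10,1) (17,6) (19,8) (19,15) (14,19) (11,20) (5,20)]
2. After x ≤ 18: [(4,91/5) (4,7) (10,1) (17,6) (18,7) (18,79/5) (14,19) (11,20) (5,20)]
3. After y ≥ 5: [(4,91/5) (4,7) (6,5) (78/5,5) (17,6) (18,7) (18,79/5) (14,19) (11,20) (5,20)]
4. After y ≤ 12: [(4,12) (4,7) (6,5) (78/5,5) (17,6) (18,7) (18,12)]
5. Canonical ring: [(4,7) (6,5) (78/5,5) (17,6) (18,7) (18,12) (4,12)]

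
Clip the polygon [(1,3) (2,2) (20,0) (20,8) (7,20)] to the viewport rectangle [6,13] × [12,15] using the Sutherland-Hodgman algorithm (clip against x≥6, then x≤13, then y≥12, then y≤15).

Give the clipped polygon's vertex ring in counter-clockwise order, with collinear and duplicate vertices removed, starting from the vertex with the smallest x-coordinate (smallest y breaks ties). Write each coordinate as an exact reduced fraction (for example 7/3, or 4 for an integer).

1. After x ≥ 6: [(6,103/6) (6,14/9) (20,0) (20,8) (7,20)]
2. After x ≤ 13: [(6,103/6) (6,14/9) (13,7/9) (13,188/13) (7,20)]
3. After y ≥ 12: [(6,103/6) (6,12) (13,12) (13,188/13) (7,20)]
4. After y ≤ 15: [(6,15) (6,12) (13,12) (13,188/13) (149/12,15)]
5. Canonical ring: [(6,12) (13,12) (13,188/13) (149/12,15) (6,15)]

Clipped polygon: [(6,12) (13,12) (13,188/13) (149/12,15) (6,15)]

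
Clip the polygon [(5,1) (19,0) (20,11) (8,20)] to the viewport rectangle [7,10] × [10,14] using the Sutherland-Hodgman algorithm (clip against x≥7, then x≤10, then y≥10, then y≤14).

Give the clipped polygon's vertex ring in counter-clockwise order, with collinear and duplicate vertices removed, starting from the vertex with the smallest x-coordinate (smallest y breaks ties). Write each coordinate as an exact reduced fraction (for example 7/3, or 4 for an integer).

Clipped polygon: [(7,10) (10,10) (10,14) (134/19,14) (7,41/3)]

1. After x ≥ 7: [(7,41/3) (7,6/7) (19,0) (20,11) (8,20)]
2. After x ≤ 10: [(7,41/3) (7,6/7) (10,9/14) (10,37/2) (8,20)]
3. After y ≥ 10: [(7,41/3) (7,10) (10,10) (10,37/2) (8,20)]
4. After y ≤ 14: [(134/19,14) (7,41/3) (7,10) (10,10) (10,14)]
5. Canonical ring: [(7,10) (10,10) (10,14) (134/19,14) (7,41/3)]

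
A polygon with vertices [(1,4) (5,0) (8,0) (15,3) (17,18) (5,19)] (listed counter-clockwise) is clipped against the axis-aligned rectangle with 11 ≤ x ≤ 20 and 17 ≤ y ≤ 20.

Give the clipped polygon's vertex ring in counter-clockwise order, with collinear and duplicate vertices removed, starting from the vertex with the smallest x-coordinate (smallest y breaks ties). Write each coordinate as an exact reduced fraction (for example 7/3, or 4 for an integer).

Clipped polygon: [(11,17) (253/15,17) (17,18) (11,37/2)]

1. After x ≥ 11: [(11,9/7) (15,3) (17,18) (11,37/2)]
2. After x ≤ 20: [(11,9/7) (15,3) (17,18) (11,37/2)]
3. After y ≥ 17: [(11,17) (253/15,17) (17,18) (11,37/2)]
4. After y ≤ 20: [(11,17) (253/15,17) (17,18) (11,37/2)]
5. Canonical ring: [(11,17) (253/15,17) (17,18) (11,37/2)]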